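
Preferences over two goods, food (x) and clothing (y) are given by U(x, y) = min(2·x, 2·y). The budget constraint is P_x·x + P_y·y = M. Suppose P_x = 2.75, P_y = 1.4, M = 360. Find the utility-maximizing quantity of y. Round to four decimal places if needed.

Demand: x*(P_x,P_y,M) = 2·M/(2·P_x + 2·P_y), y* = 2·M/(2·P_x + 2·P_y).
Here 2·2.75 + 2·1.4 = 8.3, giving y* = 86.747.

y* = 86.747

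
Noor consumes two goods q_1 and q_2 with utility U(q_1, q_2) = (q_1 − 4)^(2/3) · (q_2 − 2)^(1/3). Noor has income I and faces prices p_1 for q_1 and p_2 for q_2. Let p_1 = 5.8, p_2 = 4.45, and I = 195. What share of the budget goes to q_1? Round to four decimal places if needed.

Let q_1' = q_1−4, q_2' = q_2−2. MRS = 2·q_2'/q_1' = p_1/p_2.
After buying the subsistence bundle (4, 2), a share 2/3 of the remaining income goes to q_1: q_1* = 4 + 2/3·(I − 4p_1 − 2p_2)/p_1.
Discretionary income = 195 − 4·5.8 − 2·4.45 = 162.9; q_1* = 4 + 2/3·162.9/5.8 = 22.7241; q_2* = 2 + 1/3·162.9/4.45 = 14.2022.
Expenditure on q_1: 5.8·22.7241 = 131.8; share = 0.6759.

share on q_1 = 0.6759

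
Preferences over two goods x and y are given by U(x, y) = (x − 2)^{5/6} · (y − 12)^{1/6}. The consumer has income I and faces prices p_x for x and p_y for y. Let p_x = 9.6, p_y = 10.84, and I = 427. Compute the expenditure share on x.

share on x = 0.587

MRS = 5·(y−12)/(x−2). Tangency with p_x/p_y gives y−12 = (1/5)·(p_x/p_y)·(x−2).
Substituting into the budget: x* = 2 + 5/6·(I − 2·p_x − 12·p_y)/p_x, and y* = 12 + 1/6·(…)/p_y.
Discretionary income = 427 − 2·9.6 − 12·10.84 = 277.72; x* = 2 + 5/6·277.72/9.6 = 26.1076; y* = 12 + 1/6·277.72/10.84 = 16.27.
Expenditure on x: 9.6·26.1076 = 250.6333; share = 0.587.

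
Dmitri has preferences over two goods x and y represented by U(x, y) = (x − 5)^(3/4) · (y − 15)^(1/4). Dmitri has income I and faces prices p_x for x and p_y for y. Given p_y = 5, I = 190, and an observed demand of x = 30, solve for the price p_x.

MRS = 3·(y−15)/(x−5). Tangency with p_x/p_y gives y−15 = (1/3)·(p_x/p_y)·(x−5).
After buying the subsistence bundle (5, 15), a share 0.75 of the remaining income goes to x: x* = 5 + 0.75·(I − 5p_x − 15p_y)/p_x.
Set x* = 30 in the demand function and solve for p_x: p_x = 3.

p_x = 3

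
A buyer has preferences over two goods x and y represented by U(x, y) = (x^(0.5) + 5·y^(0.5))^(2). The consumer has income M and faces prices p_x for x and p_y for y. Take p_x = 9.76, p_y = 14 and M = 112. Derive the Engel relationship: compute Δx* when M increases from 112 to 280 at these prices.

Numerically y/x = 12.150204, so x* = 112/(9.76 + 14·12.150204) = 0.6227.
At M' = 280: x* = 1.5567. Change: 1.5567 − 0.6227 = 0.934.

Δx* = 0.934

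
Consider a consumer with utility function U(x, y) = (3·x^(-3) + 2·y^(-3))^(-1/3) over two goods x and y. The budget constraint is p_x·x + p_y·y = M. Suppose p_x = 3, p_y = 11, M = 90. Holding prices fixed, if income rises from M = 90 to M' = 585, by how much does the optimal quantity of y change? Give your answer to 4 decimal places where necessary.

MRS = MU_x/MU_y = (3/2)·(y/x)^(4). Set equal to p_x/p_y.
Solve for the ratio: y/x = [(2/3)·p_x/p_y]^(0.25).
With the ratio pinned down, the budget gives x* = M/(p_x + p_y·(y/x)) and y* = (y/x)·x*.
Numerically y/x = 0.652994, so x* = 90/(3 + 11·0.652994) = 8.8383 and y* = 0.652994·8.8383 = 5.7714.
At M' = 585: y* = 37.5139. Change: 37.5139 − 5.7714 = 31.7425.

Δy* = 31.7425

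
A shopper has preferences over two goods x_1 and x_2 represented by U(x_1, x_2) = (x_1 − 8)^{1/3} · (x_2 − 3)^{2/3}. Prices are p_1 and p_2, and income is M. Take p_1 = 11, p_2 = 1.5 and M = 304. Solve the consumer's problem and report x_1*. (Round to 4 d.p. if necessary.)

x_1* = 14.4091

Let x_1' = x_1−8, x_2' = x_2−3. MRS = (1/2)·x_2'/x_1' = p_1/p_2.
After buying the subsistence bundle (8, 3), a share 1/3 of the remaining income goes to x_1: x_1* = 8 + 1/3·(M − 8p_1 − 3p_2)/p_1.
Discretionary income = 304 − 8·11 − 3·1.5 = 211.5; x_1* = 8 + 1/3·211.5/11 = 14.4091.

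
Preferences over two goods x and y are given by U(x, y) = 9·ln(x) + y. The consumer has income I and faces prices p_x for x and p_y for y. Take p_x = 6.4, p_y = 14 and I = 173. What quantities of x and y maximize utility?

Set MRS = p_x/p_y: (9/x)/1 = p_x/p_y.
So x*(p_x,p_y) = 9·p_y/p_x, independent of income; and y* = (I − 9·p_y)/p_y.
At the given prices: x* = 9·14/6.4 = 19.6875, and y* = 3.3571.

x* = 19.6875, y* = 3.3571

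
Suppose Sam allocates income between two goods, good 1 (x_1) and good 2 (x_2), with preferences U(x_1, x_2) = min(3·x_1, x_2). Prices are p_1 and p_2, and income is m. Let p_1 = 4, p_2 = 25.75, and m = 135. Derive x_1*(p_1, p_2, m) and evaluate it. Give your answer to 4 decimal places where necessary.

x_1* = 1.6615

With perfect complements, no substitution: consume in ratio x_1:x_2 = 1:3.
Budget: p_1·x_1 + p_2·3·x_1 = m, so (p_1 + 3·p_2)·x_1 = m.
Demand: x_1*(p_1,p_2,m) = m/(p_1 + 3·p_2), x_2* = 3·m/(p_1 + 3·p_2).
Here 4 + 3·25.75 = 81.25, giving x_1* = 1.6615.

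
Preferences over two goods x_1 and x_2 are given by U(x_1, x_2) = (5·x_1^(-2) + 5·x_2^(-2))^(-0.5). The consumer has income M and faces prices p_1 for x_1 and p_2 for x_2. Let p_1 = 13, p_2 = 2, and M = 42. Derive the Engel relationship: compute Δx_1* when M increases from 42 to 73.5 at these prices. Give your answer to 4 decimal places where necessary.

Δx_1* = 1.8826

Substitute x_2 = (x_2/x_1)·x_1 into the budget: x_1* = M/(p_1 + p_2·(x_2/x_1)).
Numerically x_2/x_1 = 1.866256, so x_1* = 42/(13 + 2·1.866256) = 2.5101.
At M' = 73.5: x_1* = 4.3926. Change: 4.3926 − 2.5101 = 1.8826.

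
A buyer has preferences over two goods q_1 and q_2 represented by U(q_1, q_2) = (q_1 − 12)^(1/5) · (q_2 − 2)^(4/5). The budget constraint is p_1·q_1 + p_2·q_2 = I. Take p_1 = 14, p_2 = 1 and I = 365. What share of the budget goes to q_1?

share on q_1 = 0.5671

MRS = (1/4)·(q_2−2)/(q_1−12). Tangency with p_1/p_2 gives q_2−2 = 4·(p_1/p_2)·(q_1−12).
Substituting into the budget: q_1* = 12 + 0.2·(I − 12·p_1 − 2·p_2)/p_1, and q_2* = 2 + 0.8·(…)/p_2.
Discretionary income = 365 − 12·14 − 2·1 = 195; q_1* = 12 + 0.2·195/14 = 14.7857; q_2* = 2 + 0.8·195/1 = 158.
Expenditure on q_1: 14·14.7857 = 207; share = 0.5671.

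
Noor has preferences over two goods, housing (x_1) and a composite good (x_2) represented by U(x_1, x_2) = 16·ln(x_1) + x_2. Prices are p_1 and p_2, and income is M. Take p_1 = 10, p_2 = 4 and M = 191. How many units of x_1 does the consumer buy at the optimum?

So x_1*(p_1,p_2) = 16·p_2/p_1, independent of income; and x_2* = (M − 16·p_2)/p_2.
At the given prices: x_1* = 16·4/10 = 6.4.

x_1* = 6.4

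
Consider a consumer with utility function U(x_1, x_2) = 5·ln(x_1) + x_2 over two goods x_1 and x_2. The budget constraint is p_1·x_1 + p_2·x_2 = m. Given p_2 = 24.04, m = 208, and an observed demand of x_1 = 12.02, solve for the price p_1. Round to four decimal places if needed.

MU_x_1 = 5/x_1, MU_x_2 = 1. Tangency: 5/x_1 = p_1/p_2.
So x_1*(p_1,p_2) = 5·p_2/p_1, independent of income; and x_2* = (m − 5·p_2)/p_2.
Set x_1* = 12.02 in the demand function and solve for p_1: p_1 = 10.

p_1 = 10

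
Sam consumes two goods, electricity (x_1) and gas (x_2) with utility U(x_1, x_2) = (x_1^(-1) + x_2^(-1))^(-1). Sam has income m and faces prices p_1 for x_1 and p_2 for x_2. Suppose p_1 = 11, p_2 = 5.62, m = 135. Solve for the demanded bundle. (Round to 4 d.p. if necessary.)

x_1* = 7.157, x_2* = 10.0129

Substitute x_2 = (x_2/x_1)·x_1 into the budget: x_1* = m/(p_1 + p_2·(x_2/x_1)).
Numerically x_2/x_1 = 1.399034, so x_1* = 135/(11 + 5.62·1.399034) = 7.157 and x_2* = 1.399034·7.157 = 10.0129.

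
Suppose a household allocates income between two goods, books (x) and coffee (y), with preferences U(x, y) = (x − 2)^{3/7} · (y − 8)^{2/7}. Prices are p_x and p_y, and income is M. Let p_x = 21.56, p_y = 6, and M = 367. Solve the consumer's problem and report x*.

MRS = (3/2)·(y−8)/(x−2). Tangency with p_x/p_y gives y−8 = (2/3)·(p_x/p_y)·(x−2).
Substituting into the budget: x* = 2 + 0.6·(M − 2·p_x − 8·p_y)/p_x, and y* = 8 + 0.4·(…)/p_y.
Discretionary income = 367 − 2·21.56 − 8·6 = 275.88; x* = 2 + 0.6·275.88/21.56 = 9.6776.

x* = 9.6776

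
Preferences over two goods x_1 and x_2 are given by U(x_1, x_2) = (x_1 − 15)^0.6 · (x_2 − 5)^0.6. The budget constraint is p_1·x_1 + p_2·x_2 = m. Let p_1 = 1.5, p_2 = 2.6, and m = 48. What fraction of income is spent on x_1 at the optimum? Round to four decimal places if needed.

share on x_1 = 0.599

Substituting into the budget: x_1* = 15 + 0.5·(m − 15·p_1 − 5·p_2)/p_1, and x_2* = 5 + 0.5·(…)/p_2.
Discretionary income = 48 − 15·1.5 − 5·2.6 = 12.5; x_1* = 15 + 0.5·12.5/1.5 = 19.1667; x_2* = 5 + 0.5·12.5/2.6 = 7.4038.
Expenditure on x_1: 1.5·19.1667 = 28.75; share = 0.599.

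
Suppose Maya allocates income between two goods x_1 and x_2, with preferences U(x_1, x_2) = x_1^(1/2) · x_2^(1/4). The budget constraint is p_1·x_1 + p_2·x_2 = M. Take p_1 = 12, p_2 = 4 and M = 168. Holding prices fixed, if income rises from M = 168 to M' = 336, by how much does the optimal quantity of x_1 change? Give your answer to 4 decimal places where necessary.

Δx_1* = 9.3333

The MRS is 2·x_2/x_1. Set MRS = p_1/p_2.
Rearranging, p_2·x_2 = (1/2)·p_1·x_1. Substituting into the budget gives p_1·x_1·(1 + (1/2)) = M.
Demand: x_1*(p_1,p_2,M) = 2/3·M/p_1 and x_2* = 1/3·M/p_2.
At p_1=12, p_2=4, M=168: x_1* = 2/3·168/12 = 9.3333.
At M' = 336: x_1* = 18.6667. Change: 18.6667 − 9.3333 = 9.3333.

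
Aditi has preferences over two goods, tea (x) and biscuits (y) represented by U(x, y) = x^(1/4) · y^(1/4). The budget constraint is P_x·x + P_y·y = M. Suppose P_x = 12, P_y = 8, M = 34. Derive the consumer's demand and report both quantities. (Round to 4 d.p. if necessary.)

MU_x/MU_y = (0.25·y)/(0.25·x); tangency sets this equal to P_x/P_y.
Rearranging, P_y·y = P_x·x. Substituting into the budget gives P_x·x·(1 + 1) = M.
Demand: x*(P_x,P_y,M) = 0.5·M/P_x and y* = 0.5·M/P_y.
At P_x=12, P_y=8, M=34: x* = 0.5·34/12 = 1.4167, y* = 2.125.

x* = 1.4167, y* = 2.125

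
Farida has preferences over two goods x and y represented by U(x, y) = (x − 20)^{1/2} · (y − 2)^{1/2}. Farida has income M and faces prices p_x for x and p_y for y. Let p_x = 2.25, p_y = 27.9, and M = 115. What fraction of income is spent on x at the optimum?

share on x = 0.453

MRS = (y−2)/(x−20). Tangency with p_x/p_y gives y−2 = (p_x/p_y)·(x−20).
Substituting into the budget: x* = 20 + 0.5·(M − 20·p_x − 2·p_y)/p_x, and y* = 2 + 0.5·(…)/p_y.
Discretionary income = 115 − 20·2.25 − 2·27.9 = 14.2; x* = 20 + 0.5·14.2/2.25 = 23.1556; y* = 2 + 0.5·14.2/27.9 = 2.2545.
Expenditure on x: 2.25·23.1556 = 52.1; share = 0.453.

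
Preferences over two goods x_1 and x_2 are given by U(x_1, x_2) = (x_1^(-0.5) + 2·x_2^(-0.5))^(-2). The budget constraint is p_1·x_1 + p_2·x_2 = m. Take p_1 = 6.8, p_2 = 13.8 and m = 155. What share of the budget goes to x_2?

MRS = MU_x_1/MU_x_2 = (1/2)·(x_2/x_1)^(1.5). Set equal to p_1/p_2.
Solve for the ratio: x_2/x_1 = [2·p_1/p_2]^(2/3).
With the ratio pinned down, the budget gives x_1* = m/(p_1 + p_2·(x_2/x_1)) and x_2* = (x_2/x_1)·x_1*.
Numerically x_2/x_1 = 0.990315, so x_1* = 155/(6.8 + 13.8·0.990315) = 7.5734 and x_2* = 0.990315·7.5734 = 7.5001.
Expenditure on x_2: 13.8·7.5001 = 103.5008; share = 0.6677.

share on x_2 = 0.6677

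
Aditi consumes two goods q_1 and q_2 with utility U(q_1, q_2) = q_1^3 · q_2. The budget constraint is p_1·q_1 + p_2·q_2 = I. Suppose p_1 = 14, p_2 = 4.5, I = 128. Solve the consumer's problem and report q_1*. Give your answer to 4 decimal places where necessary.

q_1* = 6.8571

Demand: q_1*(p_1,p_2,I) = 0.75·I/p_1 and q_2* = 0.25·I/p_2.
At p_1=14, p_2=4.5, I=128: q_1* = 0.75·128/14 = 6.8571.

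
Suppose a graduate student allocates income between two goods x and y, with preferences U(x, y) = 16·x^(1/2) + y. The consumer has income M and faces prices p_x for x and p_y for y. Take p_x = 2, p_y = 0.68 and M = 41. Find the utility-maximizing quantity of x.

x* = 7.3984

Plugging in: x* = (8·0.68/2)² = 7.3984.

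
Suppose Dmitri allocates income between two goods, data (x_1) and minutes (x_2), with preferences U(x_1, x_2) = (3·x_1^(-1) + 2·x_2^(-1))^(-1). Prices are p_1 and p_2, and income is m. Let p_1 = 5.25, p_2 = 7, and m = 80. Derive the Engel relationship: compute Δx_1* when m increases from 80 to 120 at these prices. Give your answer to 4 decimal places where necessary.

MRS = MU_x_1/MU_x_2 = (3/2)·(x_2/x_1)^(2). Set equal to p_1/p_2.
Solve for the ratio: x_2/x_1 = [(2/3)·p_1/p_2]^(0.5).
With the ratio pinned down, the budget gives x_1* = m/(p_1 + p_2·(x_2/x_1)) and x_2* = (x_2/x_1)·x_1*.
Numerically x_2/x_1 = 0.707107, so x_1* = 80/(5.25 + 7·0.707107) = 7.8433.
At m' = 120: x_1* = 11.765. Change: 11.765 − 7.8433 = 3.9217.

Δx_1* = 3.9217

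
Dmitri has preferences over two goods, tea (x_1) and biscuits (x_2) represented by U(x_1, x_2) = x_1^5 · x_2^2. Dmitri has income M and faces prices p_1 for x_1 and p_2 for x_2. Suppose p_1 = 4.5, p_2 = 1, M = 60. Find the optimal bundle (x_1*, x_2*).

MU_x_1/MU_x_2 = (5·x_2)/(2·x_1); tangency sets this equal to p_1/p_2.
So 5·p_2·x_2 = 2·p_1·x_1; combined with the budget, a share 5/7 of income goes to x_1.
Demand: x_1*(p_1,p_2,M) = 5/7·M/p_1 and x_2* = 2/7·M/p_2.
At p_1=4.5, p_2=1, M=60: x_1* = 5/7·60/4.5 = 9.5238, x_2* = 17.1429.

x_1* = 9.5238, x_2* = 17.1429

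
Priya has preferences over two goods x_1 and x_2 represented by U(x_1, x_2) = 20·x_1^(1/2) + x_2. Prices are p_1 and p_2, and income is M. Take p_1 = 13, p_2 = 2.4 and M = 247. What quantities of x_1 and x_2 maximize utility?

MU_x_1 = 10/√x_1, MU_x_2 = 1. Tangency: 10/√x_1 = p_1/p_2.
Thus x_1* = (10·p_2/p_1)² — independent of M — with the rest of income spent on x_2.
Plugging in: x_1* = (10·2.4/13)² = 3.4083, x_2* = 84.4551.

x_1* = 3.4083, x_2* = 84.4551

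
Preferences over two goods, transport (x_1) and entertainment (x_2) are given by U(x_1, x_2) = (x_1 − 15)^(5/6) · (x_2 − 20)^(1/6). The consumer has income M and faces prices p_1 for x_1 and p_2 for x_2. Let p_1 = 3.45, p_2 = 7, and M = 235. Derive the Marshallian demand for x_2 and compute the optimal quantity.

Substituting into the budget: x_1* = 15 + 5/6·(M − 15·p_1 − 20·p_2)/p_1, and x_2* = 20 + 1/6·(…)/p_2.
Discretionary income = 235 − 15·3.45 − 20·7 = 43.25; x_2* = 20 + 1/6·43.25/7 = 21.0298.

x_2* = 21.0298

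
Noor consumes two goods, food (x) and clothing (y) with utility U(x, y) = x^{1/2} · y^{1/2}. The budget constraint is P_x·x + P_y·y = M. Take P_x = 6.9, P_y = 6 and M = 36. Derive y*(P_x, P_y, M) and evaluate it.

y* = 3

MU_x/MU_y = (0.5·y)/(0.5·x); tangency sets this equal to P_x/P_y.
So 0.5·P_y·y = 0.5·P_x·x; combined with the budget, a share 0.5 of income goes to x.
Demand: x*(P_x,P_y,M) = 0.5·M/P_x and y* = 0.5·M/P_y.
At P_x=6.9, P_y=6, M=36: y* = 0.5·36/6 = 3.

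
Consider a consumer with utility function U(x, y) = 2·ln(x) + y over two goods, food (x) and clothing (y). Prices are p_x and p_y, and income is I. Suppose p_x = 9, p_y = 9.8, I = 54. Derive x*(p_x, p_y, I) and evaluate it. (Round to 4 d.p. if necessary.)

MU_x = 2/x, MU_y = 1. Tangency: 2/x = p_x/p_y.
So x*(p_x,p_y) = 2·p_y/p_x, independent of income; and y* = (I − 2·p_y)/p_y.
At the given prices: x* = 2·9.8/9 = 2.1778.

x* = 2.1778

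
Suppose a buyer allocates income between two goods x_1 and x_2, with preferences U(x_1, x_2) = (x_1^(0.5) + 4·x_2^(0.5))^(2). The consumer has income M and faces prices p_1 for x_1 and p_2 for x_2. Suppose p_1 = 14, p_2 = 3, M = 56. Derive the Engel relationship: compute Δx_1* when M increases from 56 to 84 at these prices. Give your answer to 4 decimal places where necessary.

Δx_1* = 0.0264

MRS = MU_x_1/MU_x_2 = (1/4)·(x_2/x_1)^(0.5). Set equal to p_1/p_2.
Hence x_2/x_1 = (4·p_1/p_2)^(1/(0.5)), i.e. raised to the 2 power.
Substitute x_2 = (x_2/x_1)·x_1 into the budget: x_1* = M/(p_1 + p_2·(x_2/x_1)).
Numerically x_2/x_1 = 348.444444, so x_1* = 56/(14 + 3·348.444444) = 0.0529.
At M' = 84: x_1* = 0.0793. Change: 0.0793 − 0.0529 = 0.0264.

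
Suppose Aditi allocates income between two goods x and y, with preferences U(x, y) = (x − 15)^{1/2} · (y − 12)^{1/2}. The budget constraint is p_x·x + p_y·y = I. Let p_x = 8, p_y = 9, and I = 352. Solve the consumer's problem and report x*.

MRS = (y−12)/(x−15). Tangency with p_x/p_y gives y−12 = (p_x/p_y)·(x−15).
Substituting into the budget: x* = 15 + 0.5·(I − 15·p_x − 12·p_y)/p_x, and y* = 12 + 0.5·(…)/p_y.
Discretionary income = 352 − 15·8 − 12·9 = 124; x* = 15 + 0.5·124/8 = 22.75.

x* = 22.75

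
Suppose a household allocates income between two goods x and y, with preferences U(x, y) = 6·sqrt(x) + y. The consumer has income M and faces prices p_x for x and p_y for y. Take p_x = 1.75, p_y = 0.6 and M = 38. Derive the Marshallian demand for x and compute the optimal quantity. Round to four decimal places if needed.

Utility is quasi-linear in y; the FOC for x is 3/√x = p_x/p_y.
Solve: √x = 3·p_y/p_x, so x*(p_x,p_y) = (3·p_y/p_x)², and y* = (M − p_x·x*)/p_y.
Plugging in: x* = (3·0.6/1.75)² = 1.058.

x* = 1.058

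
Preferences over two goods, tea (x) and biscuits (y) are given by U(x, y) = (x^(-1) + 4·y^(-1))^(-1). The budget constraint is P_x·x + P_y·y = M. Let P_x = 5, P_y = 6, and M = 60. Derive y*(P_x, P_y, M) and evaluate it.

y* = 6.8661

Substitute y = (y/x)·x into the budget: x* = M/(P_x + P_y·(y/x)).
Numerically y/x = 1.825742, so x* = 60/(5 + 6·1.825742) = 3.7607 and y* = 1.825742·3.7607 = 6.8661.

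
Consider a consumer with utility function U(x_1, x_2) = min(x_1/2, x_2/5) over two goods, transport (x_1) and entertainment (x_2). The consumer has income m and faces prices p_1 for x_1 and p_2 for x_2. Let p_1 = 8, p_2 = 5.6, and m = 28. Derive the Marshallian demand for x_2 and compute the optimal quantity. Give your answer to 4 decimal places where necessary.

Leontief preferences: the optimum is at the kink where x_1/2 = x_2/5, i.e. x_2 = (5/2)·x_1.
Budget: p_1·x_1 + p_2·(5/2)·x_1 = m, so (2·p_1 + 5·p_2)·x_1 = 2·m.
Demand: x_1*(p_1,p_2,m) = 2·m/(2·p_1 + 5·p_2), x_2* = 5·m/(2·p_1 + 5·p_2).
Here 2·8 + 5·5.6 = 44, giving x_2* = 3.1818.

x_2* = 3.1818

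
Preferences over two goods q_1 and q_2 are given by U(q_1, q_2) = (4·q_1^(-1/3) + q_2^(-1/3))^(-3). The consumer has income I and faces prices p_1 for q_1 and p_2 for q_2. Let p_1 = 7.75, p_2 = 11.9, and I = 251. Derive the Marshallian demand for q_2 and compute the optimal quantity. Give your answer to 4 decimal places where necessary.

MU_q_1 ∝ 4·q_1^(-4/3), MU_q_2 ∝ q_2^(-4/3), so MRS = 4·(q_2/q_1)^(4/3) = p_1/p_2.
Solve for the ratio: q_2/q_1 = [(1/4)·p_1/p_2]^(0.75).
Substitute q_2 = (q_2/q_1)·q_1 into the budget: q_1* = I/(p_1 + p_2·(q_2/q_1)).
Numerically q_2/q_1 = 0.256313, so q_1* = 251/(7.75 + 11.9·0.256313) = 23.2405 and q_2* = 0.256313·23.2405 = 5.9568.

q_2* = 5.9568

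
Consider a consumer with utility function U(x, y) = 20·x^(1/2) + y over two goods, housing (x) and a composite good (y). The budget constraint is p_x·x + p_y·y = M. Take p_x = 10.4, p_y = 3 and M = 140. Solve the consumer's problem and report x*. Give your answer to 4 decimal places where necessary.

Set MRS = p_x/p_y: 10·x^(−1/2) = p_x/p_y.
Solve: √x = 10·p_y/p_x, so x*(p_x,p_y) = (10·p_y/p_x)², and y* = (M − p_x·x*)/p_y.
Plugging in: x* = (10·3/10.4)² = 8.321.

x* = 8.321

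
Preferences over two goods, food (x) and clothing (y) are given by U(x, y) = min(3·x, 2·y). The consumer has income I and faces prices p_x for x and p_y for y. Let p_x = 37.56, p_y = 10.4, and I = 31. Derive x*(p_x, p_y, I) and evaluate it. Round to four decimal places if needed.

x* = 0.5831

Demand: x*(p_x,p_y,I) = 2·I/(2·p_x + 3·p_y), y* = 3·I/(2·p_x + 3·p_y).
Here 2·37.56 + 3·10.4 = 106.32, giving x* = 0.5831.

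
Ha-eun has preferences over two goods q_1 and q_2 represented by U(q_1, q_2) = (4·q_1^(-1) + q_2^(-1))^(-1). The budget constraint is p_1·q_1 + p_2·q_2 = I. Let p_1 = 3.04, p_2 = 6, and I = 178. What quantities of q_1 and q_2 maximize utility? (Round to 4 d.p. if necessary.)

q_1* = 34.3934, q_2* = 12.2407

With the ratio pinned down, the budget gives q_1* = I/(p_1 + p_2·(q_2/q_1)) and q_2* = (q_2/q_1)·q_1*.
Numerically q_2/q_1 = 0.355903, so q_1* = 178/(3.04 + 6·0.355903) = 34.3934 and q_2* = 0.355903·34.3934 = 12.2407.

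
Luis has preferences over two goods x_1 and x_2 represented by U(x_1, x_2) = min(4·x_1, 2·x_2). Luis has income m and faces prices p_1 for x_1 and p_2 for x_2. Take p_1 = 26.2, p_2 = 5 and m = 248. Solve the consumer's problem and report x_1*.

x_1* = 6.8508

With perfect complements, no substitution: consume in ratio x_1:x_2 = 2:4.
Budget: p_1·x_1 + p_2·2·x_1 = m, so (2·p_1 + 4·p_2)·x_1 = 2·m.
Demand: x_1*(p_1,p_2,m) = 2·m/(2·p_1 + 4·p_2), x_2* = 4·m/(2·p_1 + 4·p_2).
Here 2·26.2 + 4·5 = 72.4, giving x_1* = 6.8508.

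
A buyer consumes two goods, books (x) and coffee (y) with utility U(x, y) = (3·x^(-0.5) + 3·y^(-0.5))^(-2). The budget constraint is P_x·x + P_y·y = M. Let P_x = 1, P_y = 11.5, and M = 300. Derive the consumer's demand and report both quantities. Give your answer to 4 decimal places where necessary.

MU_x ∝ 3·x^(-1.5), MU_y ∝ 3·y^(-1.5), so MRS = (y/x)^(1.5) = P_x/P_y.
Hence y/x = (P_x/P_y)^(1/(1.5)), i.e. raised to the 2/3 power.
Substitute y = (y/x)·x into the budget: x* = M/(P_x + P_y·(y/x)).
Numerically y/x = 0.196276, so x* = 300/(1 + 11.5·0.196276) = 92.1042 and y* = 0.196276·92.1042 = 18.0779.

x* = 92.1042, y* = 18.0779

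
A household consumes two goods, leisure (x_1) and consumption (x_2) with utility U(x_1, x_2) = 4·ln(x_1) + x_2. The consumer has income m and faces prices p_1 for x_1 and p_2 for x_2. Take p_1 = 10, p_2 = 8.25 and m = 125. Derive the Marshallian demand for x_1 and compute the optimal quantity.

At the given prices: x_1* = 4·8.25/10 = 3.3.

x_1* = 3.3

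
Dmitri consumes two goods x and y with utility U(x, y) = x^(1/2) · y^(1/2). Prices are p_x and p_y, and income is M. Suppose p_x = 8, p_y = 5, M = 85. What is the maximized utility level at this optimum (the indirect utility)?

V = 6.7198

The MRS is y/x. Set MRS = p_x/p_y.
Rearranging, p_y·y = p_x·x. Substituting into the budget gives p_x·x·(1 + 1) = M.
Demand: x*(p_x,p_y,M) = 0.5·M/p_x and y* = 0.5·M/p_y.
At p_x=8, p_y=5, M=85: x* = 0.5·85/8 = 5.3125, y* = 8.5.
Utility at the optimum: U(5.3125, 8.5) = 6.7198.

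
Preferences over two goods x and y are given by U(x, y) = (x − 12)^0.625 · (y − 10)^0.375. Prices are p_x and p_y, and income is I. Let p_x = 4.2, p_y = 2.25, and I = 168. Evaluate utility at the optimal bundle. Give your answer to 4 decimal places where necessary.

This is Cobb-Douglas in (x−12, y−10): tangency gives 0.625·p_y·(y−10) = 0.375·p_x·(x−12).
Substituting into the budget: x* = 12 + 0.625·(I − 12·p_x − 10·p_y)/p_x, and y* = 10 + 0.375·(…)/p_y.
Discretionary income = 168 − 12·4.2 − 10·2.25 = 95.1; x* = 12 + 0.625·95.1/4.2 = 26.1518; y* = 10 + 0.375·95.1/2.25 = 25.85.
Utility at the optimum: U(26.1518, 25.85) = 14.7662.

V = 14.7662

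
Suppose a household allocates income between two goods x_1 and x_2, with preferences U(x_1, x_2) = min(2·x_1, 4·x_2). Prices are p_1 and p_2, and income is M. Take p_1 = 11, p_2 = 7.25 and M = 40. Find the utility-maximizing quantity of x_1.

Leontief preferences: the optimum is at the kink where x_1/4 = x_2/2, i.e. x_2 = (1/2)·x_1.
Budget: p_1·x_1 + p_2·(1/2)·x_1 = M, so (4·p_1 + 2·p_2)·x_1 = 4·M.
Demand: x_1*(p_1,p_2,M) = 4·M/(4·p_1 + 2·p_2), x_2* = 2·M/(4·p_1 + 2·p_2).
Here 4·11 + 2·7.25 = 58.5, giving x_1* = 2.735.

x_1* = 2.735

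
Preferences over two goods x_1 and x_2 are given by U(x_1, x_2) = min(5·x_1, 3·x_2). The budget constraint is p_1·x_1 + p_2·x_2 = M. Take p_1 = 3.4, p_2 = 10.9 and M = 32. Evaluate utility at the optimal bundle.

Leontief preferences: the optimum is at the kink where x_1/3 = x_2/5, i.e. x_2 = (5/3)·x_1.
Budget: p_1·x_1 + p_2·(5/3)·x_1 = M, so (3·p_1 + 5·p_2)·x_1 = 3·M.
Demand: x_1*(p_1,p_2,M) = 3·M/(3·p_1 + 5·p_2), x_2* = 5·M/(3·p_1 + 5·p_2).
Here 3·3.4 + 5·10.9 = 64.7, giving x_1* = 1.4838 and x_2* = 2.473.
Utility at the optimum: U(1.4838, 2.473) = 7.4189.

V = 7.4189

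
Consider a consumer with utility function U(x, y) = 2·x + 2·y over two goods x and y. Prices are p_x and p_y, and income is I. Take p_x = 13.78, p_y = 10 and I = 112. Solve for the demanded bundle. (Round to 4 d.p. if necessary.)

x* = 0, y* = 11.2

y gives more utility per dollar, so spend all income on y: y* = I/p_y, x* = 0.
Numerically: x* = 0, y* = 11.2.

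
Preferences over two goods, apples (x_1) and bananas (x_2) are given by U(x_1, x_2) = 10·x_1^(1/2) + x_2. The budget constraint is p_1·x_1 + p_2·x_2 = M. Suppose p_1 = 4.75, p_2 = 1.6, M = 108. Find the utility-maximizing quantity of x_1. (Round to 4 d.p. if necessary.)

x_1* = 2.8366

Plugging in: x_1* = (5·1.6/4.75)² = 2.8366.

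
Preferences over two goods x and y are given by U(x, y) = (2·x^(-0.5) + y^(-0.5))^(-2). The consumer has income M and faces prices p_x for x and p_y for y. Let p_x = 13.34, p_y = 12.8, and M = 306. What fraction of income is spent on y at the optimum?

From the CES first-order condition, 2·(y/x)^(1.5) = p_x/p_y.
Solve for the ratio: y/x = [(1/2)·p_x/p_y]^(2/3).
With the ratio pinned down, the budget gives x* = M/(p_x + p_y·(y/x)) and y* = (y/x)·x*.
Numerically y/x = 0.647556, so x* = 306/(13.34 + 12.8·0.647556) = 14.1479 and y* = 0.647556·14.1479 = 9.1615.
Expenditure on y: 12.8·9.1615 = 117.2676; share = 0.3832.

share on y = 0.3832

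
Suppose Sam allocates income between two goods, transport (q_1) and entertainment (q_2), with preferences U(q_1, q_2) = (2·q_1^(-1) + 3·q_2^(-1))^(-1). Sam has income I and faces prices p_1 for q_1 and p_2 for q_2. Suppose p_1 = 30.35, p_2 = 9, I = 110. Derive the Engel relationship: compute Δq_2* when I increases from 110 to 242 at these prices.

Δq_2* = 5.8681

MRS = MU_q_1/MU_q_2 = (2/3)·(q_2/q_1)^(2). Set equal to p_1/p_2.
Solve for the ratio: q_2/q_1 = [(3/2)·p_1/p_2]^(0.5).
With the ratio pinned down, the budget gives q_1* = I/(p_1 + p_2·(q_2/q_1)) and q_2* = (q_2/q_1)·q_1*.
Numerically q_2/q_1 = 2.249074, so q_1* = 110/(30.35 + 9·2.249074) = 2.1743 and q_2* = 2.249074·2.1743 = 4.8901.
At I' = 242: q_2* = 10.7582. Change: 10.7582 − 4.8901 = 5.8681.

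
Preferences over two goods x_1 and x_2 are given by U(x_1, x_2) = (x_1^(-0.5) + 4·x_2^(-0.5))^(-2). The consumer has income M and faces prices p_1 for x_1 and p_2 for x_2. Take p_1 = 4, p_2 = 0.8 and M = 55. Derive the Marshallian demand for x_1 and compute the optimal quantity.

x_1* = 5.5587

MRS = MU_x_1/MU_x_2 = (1/4)·(x_2/x_1)^(1.5). Set equal to p_1/p_2.
Solve for the ratio: x_2/x_1 = [4·p_1/p_2]^(2/3).
With the ratio pinned down, the budget gives x_1* = M/(p_1 + p_2·(x_2/x_1)) and x_2* = (x_2/x_1)·x_1*.
Numerically x_2/x_1 = 7.368063, so x_1* = 55/(4 + 0.8·7.368063) = 5.5587.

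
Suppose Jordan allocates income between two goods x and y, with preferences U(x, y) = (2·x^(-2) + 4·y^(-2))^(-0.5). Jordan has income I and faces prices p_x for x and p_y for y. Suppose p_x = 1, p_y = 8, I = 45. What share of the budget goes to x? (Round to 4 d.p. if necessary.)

share on x = 0.1656

MU_x ∝ 2·x^(-3), MU_y ∝ 4·y^(-3), so MRS = (1/2)·(y/x)^(3) = p_x/p_y.
Solve for the ratio: y/x = [2·p_x/p_y]^(1/3).
Substitute y = (y/x)·x into the budget: x* = I/(p_x + p_y·(y/x)).
Numerically y/x = 0.629961, so x* = 45/(1 + 8·0.629961) = 7.4507 and y* = 0.629961·7.4507 = 4.6937.
Expenditure on x: 1·7.4507 = 7.4507; share = 0.1656.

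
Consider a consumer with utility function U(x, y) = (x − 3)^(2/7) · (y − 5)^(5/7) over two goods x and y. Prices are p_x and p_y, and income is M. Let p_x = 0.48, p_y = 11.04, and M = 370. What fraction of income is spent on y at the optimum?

Let x' = x−3, y' = y−5. MRS = (2/5)·y'/x' = p_x/p_y.
Substituting into the budget: x* = 3 + 2/7·(M − 3·p_x − 5·p_y)/p_x, and y* = 5 + 5/7·(…)/p_y.
Discretionary income = 370 − 3·0.48 − 5·11.04 = 313.36; x* = 3 + 2/7·313.36/0.48 = 189.5238; y* = 5 + 5/7·313.36/11.04 = 25.2743.
Expenditure on y: 11.04·25.2743 = 279.0286; share = 0.7541.

share on y = 0.7541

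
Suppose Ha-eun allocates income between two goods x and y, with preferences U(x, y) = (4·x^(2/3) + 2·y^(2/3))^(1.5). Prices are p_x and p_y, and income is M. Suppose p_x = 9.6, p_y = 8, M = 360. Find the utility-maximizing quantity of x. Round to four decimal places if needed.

x* = 31.7797

MRS = MU_x/MU_y = 2·(y/x)^(1/3). Set equal to p_x/p_y.
Hence y/x = ((1/2)·p_x/p_y)^(1/(1/3)), i.e. raised to the 3 power.
With the ratio pinned down, the budget gives x* = M/(p_x + p_y·(y/x)) and y* = (y/x)·x*.
Numerically y/x = 0.216, so x* = 360/(9.6 + 8·0.216) = 31.7797.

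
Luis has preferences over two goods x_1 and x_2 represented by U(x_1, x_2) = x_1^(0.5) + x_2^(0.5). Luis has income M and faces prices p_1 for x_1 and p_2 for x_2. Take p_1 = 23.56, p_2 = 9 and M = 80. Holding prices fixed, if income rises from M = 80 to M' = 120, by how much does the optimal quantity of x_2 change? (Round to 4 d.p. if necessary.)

Δx_2* = 3.2159

Numerically x_2/x_1 = 6.85276, so x_1* = 80/(23.56 + 9·6.85276) = 0.9386 and x_2* = 6.85276·0.9386 = 6.4319.
At M' = 120: x_2* = 9.6478. Change: 9.6478 − 6.4319 = 3.2159.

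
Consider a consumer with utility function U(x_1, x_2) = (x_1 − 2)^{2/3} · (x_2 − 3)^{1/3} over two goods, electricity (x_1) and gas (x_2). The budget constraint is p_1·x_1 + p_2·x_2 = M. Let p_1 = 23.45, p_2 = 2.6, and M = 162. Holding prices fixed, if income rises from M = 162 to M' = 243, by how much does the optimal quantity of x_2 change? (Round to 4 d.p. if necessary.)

Let x_1' = x_1−2, x_2' = x_2−3. MRS = 2·x_2'/x_1' = p_1/p_2.
After buying the subsistence bundle (2, 3), a share 2/3 of the remaining income goes to x_1: x_1* = 2 + 2/3·(M − 2p_1 − 3p_2)/p_1.
Discretionary income = 162 − 2·23.45 − 3·2.6 = 107.3; x_2* = 3 + 1/3·107.3/2.6 = 16.7564.
At M' = 243: x_2* = 27.141. Change: 27.141 − 16.7564 = 10.3846.

Δx_2* = 10.3846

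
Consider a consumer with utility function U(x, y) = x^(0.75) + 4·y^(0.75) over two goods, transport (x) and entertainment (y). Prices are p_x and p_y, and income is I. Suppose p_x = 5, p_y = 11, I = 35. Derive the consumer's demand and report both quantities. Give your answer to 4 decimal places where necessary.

With the ratio pinned down, the budget gives x* = I/(p_x + p_y·(y/x)) and y* = (y/x)·x*.
Numerically y/x = 10.928215, so x* = 35/(5 + 11·10.928215) = 0.2795 and y* = 10.928215·0.2795 = 3.0548.

x* = 0.2795, y* = 3.0548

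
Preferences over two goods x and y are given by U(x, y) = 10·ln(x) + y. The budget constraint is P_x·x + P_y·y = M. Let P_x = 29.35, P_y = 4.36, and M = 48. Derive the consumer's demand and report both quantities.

x* = 1.4855, y* = 1.0092

Set MRS = P_x/P_y: (10/x)/1 = P_x/P_y.
So x*(P_x,P_y) = 10·P_y/P_x, independent of income; and y* = (M − 10·P_y)/P_y.
At the given prices: x* = 10·4.36/29.35 = 1.4855, and y* = 1.0092.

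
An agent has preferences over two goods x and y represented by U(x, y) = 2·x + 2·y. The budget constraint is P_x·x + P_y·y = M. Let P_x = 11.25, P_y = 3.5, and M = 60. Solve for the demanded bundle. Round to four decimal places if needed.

Perfect substitutes: compare marginal utility per dollar. 2/P_x vs 2/P_y → 0.1778 vs 0.5714.
y gives more utility per dollar, so spend all income on y: y* = M/P_y, x* = 0.
Numerically: x* = 0, y* = 17.1429.

x* = 0, y* = 17.1429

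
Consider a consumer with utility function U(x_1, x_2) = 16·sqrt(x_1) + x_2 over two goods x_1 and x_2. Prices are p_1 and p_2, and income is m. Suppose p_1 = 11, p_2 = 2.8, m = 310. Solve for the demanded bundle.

Utility is quasi-linear in x_2; the FOC for x_1 is 8/√x_1 = p_1/p_2.
Solve: √x_1 = 8·p_2/p_1, so x_1*(p_1,p_2) = (8·p_2/p_1)², and x_2* = (m − p_1·x_1*)/p_2.
Plugging in: x_1* = (8·2.8/11)² = 4.1468, x_2* = 94.4234.

x_1* = 4.1468, x_2* = 94.4234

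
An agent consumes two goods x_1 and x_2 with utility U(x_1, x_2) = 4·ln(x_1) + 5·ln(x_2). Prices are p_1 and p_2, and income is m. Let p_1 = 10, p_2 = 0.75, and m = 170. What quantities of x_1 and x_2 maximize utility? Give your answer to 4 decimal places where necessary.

Tangency: MRS = (4/5)·x_2/x_1 = p_1/p_2.
So 4·p_2·x_2 = 5·p_1·x_1; combined with the budget, a share 4/9 of income goes to x_1.
Demand: x_1*(p_1,p_2,m) = 4/9·m/p_1 and x_2* = 5/9·m/p_2.
At p_1=10, p_2=0.75, m=170: x_1* = 4/9·170/10 = 7.5556, x_2* = 125.9259.

x_1* = 7.5556, x_2* = 125.9259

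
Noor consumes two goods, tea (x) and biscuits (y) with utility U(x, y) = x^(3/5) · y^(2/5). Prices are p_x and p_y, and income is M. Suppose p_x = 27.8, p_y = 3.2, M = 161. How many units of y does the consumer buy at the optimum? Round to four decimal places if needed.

y* = 20.125

Tangency: MRS = (3/2)·y/x = p_x/p_y.
Rearranging, p_y·y = (2/3)·p_x·x. Substituting into the budget gives p_x·x·(1 + (2/3)) = M.
Demand: x*(p_x,p_y,M) = 0.6·M/p_x and y* = 0.4·M/p_y.
At p_x=27.8, p_y=3.2, M=161: y* = 0.4·161/3.2 = 20.125.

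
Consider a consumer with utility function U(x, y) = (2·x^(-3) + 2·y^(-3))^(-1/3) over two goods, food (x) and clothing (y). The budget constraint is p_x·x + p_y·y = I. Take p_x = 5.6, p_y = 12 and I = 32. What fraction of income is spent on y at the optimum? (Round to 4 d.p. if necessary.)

Substitute y = (y/x)·x into the budget: x* = I/(p_x + p_y·(y/x)).
Numerically y/x = 0.826517, so x* = 32/(5.6 + 12·0.826517) = 2.0621 and y* = 0.826517·2.0621 = 1.7044.
Expenditure on y: 12·1.7044 = 20.4523; share = 0.6391.

share on y = 0.6391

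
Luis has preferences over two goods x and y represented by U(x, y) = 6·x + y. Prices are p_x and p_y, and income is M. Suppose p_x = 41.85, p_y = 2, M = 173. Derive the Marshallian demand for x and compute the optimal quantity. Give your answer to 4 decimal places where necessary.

x* = 0

Numerically: x* = 0, y* = 86.5.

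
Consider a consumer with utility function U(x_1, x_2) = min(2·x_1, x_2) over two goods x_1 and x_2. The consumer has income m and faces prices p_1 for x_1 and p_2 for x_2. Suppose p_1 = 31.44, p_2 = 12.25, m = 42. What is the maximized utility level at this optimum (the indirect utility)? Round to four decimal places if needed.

With perfect complements, no substitution: consume in ratio x_1:x_2 = 1:2.
Budget: p_1·x_1 + p_2·2·x_1 = m, so (p_1 + 2·p_2)·x_1 = m.
Demand: x_1*(p_1,p_2,m) = m/(p_1 + 2·p_2), x_2* = 2·m/(p_1 + 2·p_2).
Here 31.44 + 2·12.25 = 55.94, giving x_1* = 0.7508 and x_2* = 1.5016.
Utility at the optimum: U(0.7508, 1.5016) = 1.5016.

V = 1.5016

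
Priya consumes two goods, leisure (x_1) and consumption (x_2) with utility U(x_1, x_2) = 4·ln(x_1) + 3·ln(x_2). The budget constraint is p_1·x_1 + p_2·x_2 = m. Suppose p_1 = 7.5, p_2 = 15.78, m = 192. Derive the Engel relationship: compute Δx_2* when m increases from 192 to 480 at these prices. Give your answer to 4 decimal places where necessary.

MU_x_1/MU_x_2 = (4·x_2)/(3·x_1); tangency sets this equal to p_1/p_2.
Rearranging, p_2·x_2 = (3/4)·p_1·x_1. Substituting into the budget gives p_1·x_1·(1 + (3/4)) = m.
Demand: x_1*(p_1,p_2,m) = 4/7·m/p_1 and x_2* = 3/7·m/p_2.
At p_1=7.5, p_2=15.78, m=192: x_2* = 3/7·192/15.78 = 5.2146.
At m' = 480: x_2* = 13.0364. Change: 13.0364 − 5.2146 = 7.8218.

Δx_2* = 7.8218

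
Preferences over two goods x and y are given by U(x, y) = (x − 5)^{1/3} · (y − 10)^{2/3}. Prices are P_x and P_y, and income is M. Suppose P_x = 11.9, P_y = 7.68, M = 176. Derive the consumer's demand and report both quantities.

Let x' = x−5, y' = y−10. MRS = (1/2)·y'/x' = P_x/P_y.
After buying the subsistence bundle (5, 10), a share 1/3 of the remaining income goes to x: x* = 5 + 1/3·(M − 5P_x − 10P_y)/P_x.
Discretionary income = 176 − 5·11.9 − 10·7.68 = 39.7; x* = 5 + 1/3·39.7/11.9 = 6.112; y* = 10 + 2/3·39.7/7.68 = 13.4462.

x* = 6.112, y* = 13.4462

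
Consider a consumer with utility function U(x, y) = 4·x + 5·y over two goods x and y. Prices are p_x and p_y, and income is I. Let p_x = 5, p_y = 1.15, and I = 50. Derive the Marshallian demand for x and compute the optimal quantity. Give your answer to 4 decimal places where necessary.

Perfect substitutes: compare marginal utility per dollar. 4/p_x vs 5/p_y → 0.8 vs 4.3478.
y gives more utility per dollar, so spend all income on y: y* = I/p_y, x* = 0.
Numerically: x* = 0, y* = 43.4783.

x* = 0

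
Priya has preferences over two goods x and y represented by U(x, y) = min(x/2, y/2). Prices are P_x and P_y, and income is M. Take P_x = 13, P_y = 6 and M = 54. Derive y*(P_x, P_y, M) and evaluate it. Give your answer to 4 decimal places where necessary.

y* = 2.8421

With perfect complements, no substitution: consume in ratio x:y = 2:2.
Budget: P_x·x + P_y·x = M, so (2·P_x + 2·P_y)·x = 2·M.
Demand: x*(P_x,P_y,M) = 2·M/(2·P_x + 2·P_y), y* = 2·M/(2·P_x + 2·P_y).
Here 2·13 + 2·6 = 38, giving y* = 2.8421.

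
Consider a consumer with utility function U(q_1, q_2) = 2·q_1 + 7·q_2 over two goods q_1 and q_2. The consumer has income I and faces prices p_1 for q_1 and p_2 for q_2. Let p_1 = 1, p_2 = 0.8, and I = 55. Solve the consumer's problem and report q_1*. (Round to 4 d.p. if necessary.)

q_1* = 0

Perfect substitutes: compare marginal utility per dollar. 2/p_1 vs 7/p_2 → 2 vs 8.75.
q_2 gives more utility per dollar, so spend all income on q_2: q_2* = I/p_2, q_1* = 0.
Numerically: q_1* = 0, q_2* = 68.75.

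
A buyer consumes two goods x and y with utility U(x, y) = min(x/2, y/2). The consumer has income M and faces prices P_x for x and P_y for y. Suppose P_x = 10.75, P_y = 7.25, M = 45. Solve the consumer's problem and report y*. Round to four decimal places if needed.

Demand: x*(P_x,P_y,M) = 2·M/(2·P_x + 2·P_y), y* = 2·M/(2·P_x + 2·P_y).
Here 2·10.75 + 2·7.25 = 36, giving y* = 2.5.

y* = 2.5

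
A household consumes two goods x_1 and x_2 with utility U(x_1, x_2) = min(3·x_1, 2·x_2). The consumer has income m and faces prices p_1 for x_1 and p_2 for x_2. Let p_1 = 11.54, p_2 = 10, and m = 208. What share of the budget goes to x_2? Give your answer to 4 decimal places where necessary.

share on x_2 = 0.5652

With perfect complements, no substitution: consume in ratio x_1:x_2 = 2:3.
Budget: p_1·x_1 + p_2·(3/2)·x_1 = m, so (2·p_1 + 3·p_2)·x_1 = 2·m.
Demand: x_1*(p_1,p_2,m) = 2·m/(2·p_1 + 3·p_2), x_2* = 3·m/(2·p_1 + 3·p_2).
Here 2·11.54 + 3·10 = 53.08, giving x_1* = 7.8372 and x_2* = 11.7558.
Expenditure on x_2: 10·11.7558 = 117.5584; share = 0.5652.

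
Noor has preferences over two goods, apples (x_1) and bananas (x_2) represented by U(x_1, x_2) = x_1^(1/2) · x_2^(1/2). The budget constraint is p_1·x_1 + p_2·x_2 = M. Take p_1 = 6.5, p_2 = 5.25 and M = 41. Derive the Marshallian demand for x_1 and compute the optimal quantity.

x_1* = 3.1538

The MRS is x_2/x_1. Set MRS = p_1/p_2.
Rearranging, p_2·x_2 = p_1·x_1. Substituting into the budget gives p_1·x_1·(1 + 1) = M.
Demand: x_1*(p_1,p_2,M) = 0.5·M/p_1 and x_2* = 0.5·M/p_2.
At p_1=6.5, p_2=5.25, M=41: x_1* = 0.5·41/6.5 = 3.1538.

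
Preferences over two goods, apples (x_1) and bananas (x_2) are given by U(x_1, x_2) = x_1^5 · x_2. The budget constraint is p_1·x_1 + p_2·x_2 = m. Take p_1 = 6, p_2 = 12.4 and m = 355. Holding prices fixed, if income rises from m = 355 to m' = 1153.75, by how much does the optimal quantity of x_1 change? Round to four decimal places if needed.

MU_x_1/MU_x_2 = (5·x_2)/(x_1); tangency sets this equal to p_1/p_2.
So 5·p_2·x_2 = p_1·x_1; combined with the budget, a share 5/6 of income goes to x_1.
Demand: x_1*(p_1,p_2,m) = 5/6·m/p_1 and x_2* = 1/6·m/p_2.
At p_1=6, p_2=12.4, m=355: x_1* = 5/6·355/6 = 49.3056.
At m' = 1153.75: x_1* = 160.2431. Change: 160.2431 − 49.3056 = 110.9375.

Δx_1* = 110.9375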